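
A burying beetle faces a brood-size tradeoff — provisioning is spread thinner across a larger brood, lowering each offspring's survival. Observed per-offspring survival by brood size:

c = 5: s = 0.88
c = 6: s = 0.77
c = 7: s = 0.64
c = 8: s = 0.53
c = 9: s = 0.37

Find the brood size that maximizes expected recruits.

Expected recruits = c × s(c):
  c=5: 5 × 0.88 = 4.400
  c=6: 6 × 0.77 = 4.620
  c=7: 7 × 0.64 = 4.480
  c=8: 8 × 0.53 = 4.240
  c=9: 9 × 0.37 = 3.330
Maximum at c = 6 (4.620 recruits).

6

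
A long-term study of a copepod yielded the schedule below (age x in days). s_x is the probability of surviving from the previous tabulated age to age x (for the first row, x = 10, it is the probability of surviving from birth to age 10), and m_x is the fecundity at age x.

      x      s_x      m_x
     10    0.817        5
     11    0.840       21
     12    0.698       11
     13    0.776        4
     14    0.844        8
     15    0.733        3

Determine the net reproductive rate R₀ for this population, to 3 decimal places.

28.453

Survivorship from birth: l_x = s_10·s_11·…·s_x.
  l_10 = 0.81700
  l_11 = 0.68628
  l_12 = 0.47902
  l_13 = 0.37172
  l_14 = 0.31373
  l_15 = 0.22997
R₀ = Σ l_x m_x:
  age 10: 0.81700 × 5 = 4.0850
  age 11: 0.68628 × 21 = 14.4119
  age 12: 0.47902 × 11 = 5.2692
  age 13: 0.37172 × 4 = 1.4869
  age 14: 0.31373 × 8 = 2.5098
  age 15: 0.22997 × 3 = 0.6899
R₀ = 4.0850 + 14.4119 + 5.2692 + 1.4869 + 2.5098 + 0.6899 = 28.4527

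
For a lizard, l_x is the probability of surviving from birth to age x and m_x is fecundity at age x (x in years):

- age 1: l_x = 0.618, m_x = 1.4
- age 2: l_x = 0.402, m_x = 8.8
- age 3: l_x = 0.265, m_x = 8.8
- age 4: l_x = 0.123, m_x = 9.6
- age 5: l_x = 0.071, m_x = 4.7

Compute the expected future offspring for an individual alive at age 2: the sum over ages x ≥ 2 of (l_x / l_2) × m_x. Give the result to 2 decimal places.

l_2 = 0.402. Conditional survival from age 2 to x is l_x / l_2.
  x=2: (0.402/0.402) × 8.8 = 8.8000
  x=3: (0.265/0.402) × 8.8 = 5.8010
  x=4: (0.123/0.402) × 9.6 = 2.9373
  x=5: (0.071/0.402) × 4.7 = 0.8301
Sum = 8.8000 + 5.8010 + 2.9373 + 0.8301 = 18.3684

18.37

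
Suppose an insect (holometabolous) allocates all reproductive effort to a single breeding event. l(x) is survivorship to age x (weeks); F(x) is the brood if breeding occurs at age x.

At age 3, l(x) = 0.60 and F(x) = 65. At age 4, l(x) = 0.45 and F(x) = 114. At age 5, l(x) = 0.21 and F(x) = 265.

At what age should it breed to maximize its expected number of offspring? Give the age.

5

Expected offspring if breeding at age x = l(x) × F(x):
  age 3: 0.60 × 65 = 39.000
  age 4: 0.45 × 114 = 51.300
  age 5: 0.21 × 265 = 55.650
Maximum at age 5 (55.650).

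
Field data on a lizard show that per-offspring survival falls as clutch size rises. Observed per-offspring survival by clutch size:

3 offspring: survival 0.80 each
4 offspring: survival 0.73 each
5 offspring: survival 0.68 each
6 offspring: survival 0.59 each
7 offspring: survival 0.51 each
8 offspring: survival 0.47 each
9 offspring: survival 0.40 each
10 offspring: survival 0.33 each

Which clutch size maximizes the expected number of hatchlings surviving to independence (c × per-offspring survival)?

Expected hatchlings surviving to independence = c × s(c):
  c=3: 3 × 0.80 = 2.400
  c=4: 4 × 0.73 = 2.920
  c=5: 5 × 0.68 = 3.400
  c=6: 6 × 0.59 = 3.540
  c=7: 7 × 0.51 = 3.570
  c=8: 8 × 0.47 = 3.760
  c=9: 9 × 0.40 = 3.600
  c=10: 10 × 0.33 = 3.300
Maximum at c = 8 (3.760 hatchlings surviving to independence).

8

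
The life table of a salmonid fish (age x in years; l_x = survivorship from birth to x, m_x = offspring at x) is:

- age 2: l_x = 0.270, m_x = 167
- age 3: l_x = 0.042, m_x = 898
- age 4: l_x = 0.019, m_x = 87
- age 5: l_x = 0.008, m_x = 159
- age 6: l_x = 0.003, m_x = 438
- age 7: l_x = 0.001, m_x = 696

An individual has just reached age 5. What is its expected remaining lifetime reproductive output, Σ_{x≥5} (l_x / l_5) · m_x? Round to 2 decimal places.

l_5 = 0.008. Conditional survival from age 5 to x is l_x / l_5.
  x=5: (0.008/0.008) × 159 = 159.0000
  x=6: (0.003/0.008) × 438 = 164.2500
  x=7: (0.001/0.008) × 696 = 87.0000
Sum = 159.0000 + 164.2500 + 87.0000 = 410.2500

410.25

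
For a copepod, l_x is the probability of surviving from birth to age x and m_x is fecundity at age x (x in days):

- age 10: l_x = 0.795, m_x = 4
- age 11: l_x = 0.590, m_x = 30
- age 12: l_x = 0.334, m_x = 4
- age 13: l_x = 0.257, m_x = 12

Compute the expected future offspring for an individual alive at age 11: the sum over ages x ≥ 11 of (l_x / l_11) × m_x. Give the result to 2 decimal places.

l_11 = 0.590. Conditional survival from age 11 to x is l_x / l_11.
  x=11: (0.590/0.590) × 30 = 30.0000
  x=12: (0.334/0.590) × 4 = 2.2644
  x=13: (0.257/0.590) × 12 = 5.2271
Sum = 30.0000 + 2.2644 + 5.2271 = 37.4915

37.49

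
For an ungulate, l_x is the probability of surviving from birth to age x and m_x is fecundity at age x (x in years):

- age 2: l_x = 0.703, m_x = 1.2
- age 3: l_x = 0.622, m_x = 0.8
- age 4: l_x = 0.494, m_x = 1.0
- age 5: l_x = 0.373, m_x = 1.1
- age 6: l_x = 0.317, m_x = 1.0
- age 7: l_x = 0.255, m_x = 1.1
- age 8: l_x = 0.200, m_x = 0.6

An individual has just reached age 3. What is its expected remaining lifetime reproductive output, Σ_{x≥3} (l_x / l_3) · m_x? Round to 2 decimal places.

3.41

l_3 = 0.622. Conditional survival from age 3 to x is l_x / l_3.
  x=3: (0.622/0.622) × 0.8 = 0.8000
  x=4: (0.494/0.622) × 1.0 = 0.7942
  x=5: (0.373/0.622) × 1.1 = 0.6596
  x=6: (0.317/0.622) × 1.0 = 0.5096
  x=7: (0.255/0.622) × 1.1 = 0.4510
  x=8: (0.200/0.622) × 0.6 = 0.1929
Sum = 0.8000 + 0.7942 + 0.6596 + 0.5096 + 0.4510 + 0.1929 = 3.4074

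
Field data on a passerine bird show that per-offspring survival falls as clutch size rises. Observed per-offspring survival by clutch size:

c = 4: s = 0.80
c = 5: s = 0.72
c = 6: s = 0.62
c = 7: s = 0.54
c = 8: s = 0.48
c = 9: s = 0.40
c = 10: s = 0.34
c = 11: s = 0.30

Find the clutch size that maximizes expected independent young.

8

Expected independent young = c × s(c):
  c=4: 4 × 0.80 = 3.200
  c=5: 5 × 0.72 = 3.600
  c=6: 6 × 0.62 = 3.720
  c=7: 7 × 0.54 = 3.780
  c=8: 8 × 0.48 = 3.840
  c=9: 9 × 0.40 = 3.600
  c=10: 10 × 0.34 = 3.400
  c=11: 11 × 0.30 = 3.300
Maximum at c = 8 (3.840 independent young).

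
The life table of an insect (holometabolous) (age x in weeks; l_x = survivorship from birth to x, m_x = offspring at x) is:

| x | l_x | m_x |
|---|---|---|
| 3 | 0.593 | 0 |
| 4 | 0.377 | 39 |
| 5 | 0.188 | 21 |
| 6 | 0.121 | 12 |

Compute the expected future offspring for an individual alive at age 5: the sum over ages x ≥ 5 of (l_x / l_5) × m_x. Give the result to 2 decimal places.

28.72

l_5 = 0.188. Conditional survival from age 5 to x is l_x / l_5.
  x=5: (0.188/0.188) × 21 = 21.0000
  x=6: (0.121/0.188) × 12 = 7.7234
Sum = 21.0000 + 7.7234 = 28.7234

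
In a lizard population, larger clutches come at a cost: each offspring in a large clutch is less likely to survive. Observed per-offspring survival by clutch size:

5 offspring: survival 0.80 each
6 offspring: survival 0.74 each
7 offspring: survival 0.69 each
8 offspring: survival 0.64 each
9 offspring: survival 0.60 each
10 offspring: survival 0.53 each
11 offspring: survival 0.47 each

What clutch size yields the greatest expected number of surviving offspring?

9

Expected surviving offspring = c × s(c):
  c=5: 5 × 0.80 = 4.000
  c=6: 6 × 0.74 = 4.440
  c=7: 7 × 0.69 = 4.830
  c=8: 8 × 0.64 = 5.120
  c=9: 9 × 0.60 = 5.400
  c=10: 10 × 0.53 = 5.300
  c=11: 11 × 0.47 = 5.170
Maximum at c = 9 (5.400 surviving offspring).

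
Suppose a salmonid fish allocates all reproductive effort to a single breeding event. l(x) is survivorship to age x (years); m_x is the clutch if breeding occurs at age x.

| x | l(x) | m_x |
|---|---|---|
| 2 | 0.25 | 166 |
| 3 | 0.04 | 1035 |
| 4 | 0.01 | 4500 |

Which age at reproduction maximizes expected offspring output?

4

Expected offspring if breeding at age x = l(x) × m_x:
  age 2: 0.25 × 166 = 41.500
  age 3: 0.04 × 1035 = 41.400
  age 4: 0.01 × 4500 = 45.000
Maximum at age 4 (45.000).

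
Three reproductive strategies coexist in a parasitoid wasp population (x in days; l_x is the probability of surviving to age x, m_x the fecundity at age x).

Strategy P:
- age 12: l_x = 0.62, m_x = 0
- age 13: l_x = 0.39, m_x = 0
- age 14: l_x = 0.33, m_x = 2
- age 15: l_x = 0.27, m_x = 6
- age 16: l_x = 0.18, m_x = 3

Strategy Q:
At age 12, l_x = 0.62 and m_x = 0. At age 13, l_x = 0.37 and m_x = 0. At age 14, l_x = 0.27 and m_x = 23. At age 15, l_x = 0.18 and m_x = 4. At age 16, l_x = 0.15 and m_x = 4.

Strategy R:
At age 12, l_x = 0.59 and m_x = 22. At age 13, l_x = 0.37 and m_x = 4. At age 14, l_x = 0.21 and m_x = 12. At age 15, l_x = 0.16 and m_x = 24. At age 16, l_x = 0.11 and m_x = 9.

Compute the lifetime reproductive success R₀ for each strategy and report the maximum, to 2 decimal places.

21.81

Strategy P: R₀ = 0.62×0 + 0.39×0 + 0.33×2 + 0.27×6 + 0.18×3 = 2.8200
Strategy Q: R₀ = 0.62×0 + 0.37×0 + 0.27×23 + 0.18×4 + 0.15×4 = 7.5300
Strategy R: R₀ = 0.59×22 + 0.37×4 + 0.21×12 + 0.16×24 + 0.11×9 = 21.8100
Highest R₀: strategy R with 21.8100.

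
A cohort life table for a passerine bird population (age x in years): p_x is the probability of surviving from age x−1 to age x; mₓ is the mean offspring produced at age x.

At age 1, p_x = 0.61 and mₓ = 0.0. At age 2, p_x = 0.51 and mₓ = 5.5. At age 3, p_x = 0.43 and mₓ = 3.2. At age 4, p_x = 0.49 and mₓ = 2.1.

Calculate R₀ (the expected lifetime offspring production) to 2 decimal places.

Survivorship from birth: l_x = p_1·p_2·…·p_x.
  l_1 = 0.61000
  l_2 = 0.31110
  l_3 = 0.13377
  l_4 = 0.06555
R₀ = Σ l_x mₓ:
  age 1: 0.61000 × 0.0 = 0.0000
  age 2: 0.31110 × 5.5 = 1.7110
  age 3: 0.13377 × 3.2 = 0.4281
  age 4: 0.06555 × 2.1 = 0.1377
R₀ = 0.0000 + 1.7110 + 0.4281 + 0.1377 = 2.2768

2.28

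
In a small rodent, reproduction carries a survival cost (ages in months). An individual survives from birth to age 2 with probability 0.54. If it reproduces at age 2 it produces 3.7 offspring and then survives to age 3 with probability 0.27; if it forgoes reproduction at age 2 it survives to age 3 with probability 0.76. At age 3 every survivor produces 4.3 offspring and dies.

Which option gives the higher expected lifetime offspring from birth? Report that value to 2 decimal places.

breed at age 2: R₀ = 0.54 × (3.7 + 0.27 × 4.3) = 0.54 × 4.8610 = 2.6249
delay to age 3: R₀ = 0.54 × (0.76 × 4.3) = 0.54 × 3.2680 = 1.7647
Higher: breed at age 2 (2.6249).

2.62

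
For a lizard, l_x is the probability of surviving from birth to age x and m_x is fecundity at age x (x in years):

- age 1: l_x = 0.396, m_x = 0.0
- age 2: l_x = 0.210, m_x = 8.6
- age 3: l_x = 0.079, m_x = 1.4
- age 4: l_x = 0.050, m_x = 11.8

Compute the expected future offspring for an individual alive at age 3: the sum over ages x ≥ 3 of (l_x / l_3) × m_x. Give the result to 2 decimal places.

l_3 = 0.079. Conditional survival from age 3 to x is l_x / l_3.
  x=3: (0.079/0.079) × 1.4 = 1.4000
  x=4: (0.050/0.079) × 11.8 = 7.4684
Sum = 1.4000 + 7.4684 = 8.8684

8.87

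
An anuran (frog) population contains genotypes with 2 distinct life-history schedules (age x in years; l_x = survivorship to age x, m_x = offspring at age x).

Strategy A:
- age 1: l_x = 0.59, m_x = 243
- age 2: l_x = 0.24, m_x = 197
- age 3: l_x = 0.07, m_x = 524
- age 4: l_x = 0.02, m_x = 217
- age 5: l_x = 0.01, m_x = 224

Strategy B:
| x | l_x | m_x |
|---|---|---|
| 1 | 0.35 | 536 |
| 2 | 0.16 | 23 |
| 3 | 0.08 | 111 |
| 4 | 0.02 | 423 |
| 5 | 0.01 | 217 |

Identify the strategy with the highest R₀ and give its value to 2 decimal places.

Strategy A: R₀ = 0.59×243 + 0.24×197 + 0.07×524 + 0.02×217 + 0.01×224 = 233.9100
Strategy B: R₀ = 0.35×536 + 0.16×23 + 0.08×111 + 0.02×423 + 0.01×217 = 210.7900
Highest R₀: strategy A with 233.9100.

233.91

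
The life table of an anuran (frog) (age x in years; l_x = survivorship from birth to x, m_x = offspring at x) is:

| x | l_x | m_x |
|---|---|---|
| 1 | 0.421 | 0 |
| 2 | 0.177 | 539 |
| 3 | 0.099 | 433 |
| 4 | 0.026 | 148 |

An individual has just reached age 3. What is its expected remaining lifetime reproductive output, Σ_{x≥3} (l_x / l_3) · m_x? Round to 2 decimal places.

l_3 = 0.099. Conditional survival from age 3 to x is l_x / l_3.
  x=3: (0.099/0.099) × 433 = 433.0000
  x=4: (0.026/0.099) × 148 = 38.8687
Sum = 433.0000 + 38.8687 = 471.8687

471.87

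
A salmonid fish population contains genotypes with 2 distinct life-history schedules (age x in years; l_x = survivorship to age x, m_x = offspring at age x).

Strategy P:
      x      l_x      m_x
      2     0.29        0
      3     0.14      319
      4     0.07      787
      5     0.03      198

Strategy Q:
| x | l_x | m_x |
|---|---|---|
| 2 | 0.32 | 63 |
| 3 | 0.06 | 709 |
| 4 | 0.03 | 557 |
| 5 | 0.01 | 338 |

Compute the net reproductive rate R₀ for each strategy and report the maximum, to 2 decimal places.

105.69

Strategy P: R₀ = 0.29×0 + 0.14×319 + 0.07×787 + 0.03×198 = 105.6900
Strategy Q: R₀ = 0.32×63 + 0.06×709 + 0.03×557 + 0.01×338 = 82.7900
Highest R₀: strategy P with 105.6900.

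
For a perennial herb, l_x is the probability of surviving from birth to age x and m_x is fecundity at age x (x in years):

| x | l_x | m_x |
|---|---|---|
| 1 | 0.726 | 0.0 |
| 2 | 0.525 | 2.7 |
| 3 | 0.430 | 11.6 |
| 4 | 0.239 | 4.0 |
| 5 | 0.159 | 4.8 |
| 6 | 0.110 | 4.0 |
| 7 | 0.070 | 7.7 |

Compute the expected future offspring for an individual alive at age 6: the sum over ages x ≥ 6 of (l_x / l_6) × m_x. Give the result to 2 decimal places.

l_6 = 0.110. Conditional survival from age 6 to x is l_x / l_6.
  x=6: (0.110/0.110) × 4.0 = 4.0000
  x=7: (0.070/0.110) × 7.7 = 4.9000
Sum = 4.0000 + 4.9000 = 8.9000

8.90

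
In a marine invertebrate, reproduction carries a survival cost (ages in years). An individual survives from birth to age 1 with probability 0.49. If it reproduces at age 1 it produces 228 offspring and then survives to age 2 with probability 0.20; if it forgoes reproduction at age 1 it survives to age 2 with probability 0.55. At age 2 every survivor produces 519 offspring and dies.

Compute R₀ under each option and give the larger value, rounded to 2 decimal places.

162.58

breed at age 1: R₀ = 0.49 × (228 + 0.20 × 519) = 0.49 × 331.8000 = 162.5820
delay to age 2: R₀ = 0.49 × (0.55 × 519) = 0.49 × 285.4500 = 139.8705
Higher: breed at age 1 (162.5820).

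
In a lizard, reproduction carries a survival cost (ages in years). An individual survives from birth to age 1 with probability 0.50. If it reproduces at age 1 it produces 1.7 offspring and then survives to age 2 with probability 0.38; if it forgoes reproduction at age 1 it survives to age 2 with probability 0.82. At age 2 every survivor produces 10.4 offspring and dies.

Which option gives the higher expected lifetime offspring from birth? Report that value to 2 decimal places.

4.26

breed at age 1: R₀ = 0.50 × (1.7 + 0.38 × 10.4) = 0.50 × 5.6520 = 2.8260
delay to age 2: R₀ = 0.50 × (0.82 × 10.4) = 0.50 × 8.5280 = 4.2640
Higher: delay to age 2 (4.2640).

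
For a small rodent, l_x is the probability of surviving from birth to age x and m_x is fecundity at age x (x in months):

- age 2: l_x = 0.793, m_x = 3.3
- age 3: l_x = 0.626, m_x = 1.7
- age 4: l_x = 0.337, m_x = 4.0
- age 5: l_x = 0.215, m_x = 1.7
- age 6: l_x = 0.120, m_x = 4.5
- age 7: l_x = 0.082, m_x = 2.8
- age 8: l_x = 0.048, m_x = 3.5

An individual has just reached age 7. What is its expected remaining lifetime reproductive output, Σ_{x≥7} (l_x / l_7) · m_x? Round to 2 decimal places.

4.85

l_7 = 0.082. Conditional survival from age 7 to x is l_x / l_7.
  x=7: (0.082/0.082) × 2.8 = 2.8000
  x=8: (0.048/0.082) × 3.5 = 2.0488
Sum = 2.8000 + 2.0488 = 4.8488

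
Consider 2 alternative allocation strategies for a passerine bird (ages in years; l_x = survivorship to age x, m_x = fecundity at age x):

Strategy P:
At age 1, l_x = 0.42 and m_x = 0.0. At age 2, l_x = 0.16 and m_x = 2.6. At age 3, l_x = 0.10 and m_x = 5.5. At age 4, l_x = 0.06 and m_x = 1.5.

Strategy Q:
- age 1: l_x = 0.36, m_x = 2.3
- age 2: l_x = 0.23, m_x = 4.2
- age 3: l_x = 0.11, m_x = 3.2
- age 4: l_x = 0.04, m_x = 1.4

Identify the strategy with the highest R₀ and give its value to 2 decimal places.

Strategy P: R₀ = 0.42×0.0 + 0.16×2.6 + 0.10×5.5 + 0.06×1.5 = 1.0560
Strategy Q: R₀ = 0.36×2.3 + 0.23×4.2 + 0.11×3.2 + 0.04×1.4 = 2.2020
Highest R₀: strategy Q with 2.2020.

2.20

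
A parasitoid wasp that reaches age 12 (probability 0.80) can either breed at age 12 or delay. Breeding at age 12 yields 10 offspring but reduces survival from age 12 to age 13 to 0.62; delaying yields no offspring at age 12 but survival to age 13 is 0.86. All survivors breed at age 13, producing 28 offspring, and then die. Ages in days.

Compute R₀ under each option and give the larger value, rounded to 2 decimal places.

breed at age 12: R₀ = 0.80 × (10 + 0.62 × 28) = 0.80 × 27.3600 = 21.8880
delay to age 13: R₀ = 0.80 × (0.86 × 28) = 0.80 × 24.0800 = 19.2640
Higher: breed at age 12 (21.8880).

21.89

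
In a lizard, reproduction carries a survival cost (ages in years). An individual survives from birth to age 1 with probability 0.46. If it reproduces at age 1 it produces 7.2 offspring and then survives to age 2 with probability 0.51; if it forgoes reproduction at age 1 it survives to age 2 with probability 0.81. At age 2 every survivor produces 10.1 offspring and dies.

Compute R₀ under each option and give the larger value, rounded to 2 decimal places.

5.68

breed at age 1: R₀ = 0.46 × (7.2 + 0.51 × 10.1) = 0.46 × 12.3510 = 5.6815
delay to age 2: R₀ = 0.46 × (0.81 × 10.1) = 0.46 × 8.1810 = 3.7633
Higher: breed at age 1 (5.6815).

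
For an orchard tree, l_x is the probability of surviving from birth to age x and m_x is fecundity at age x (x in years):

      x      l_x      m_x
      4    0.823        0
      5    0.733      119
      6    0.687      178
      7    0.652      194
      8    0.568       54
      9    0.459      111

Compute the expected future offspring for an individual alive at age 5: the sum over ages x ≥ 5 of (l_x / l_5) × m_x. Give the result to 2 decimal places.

569.74

l_5 = 0.733. Conditional survival from age 5 to x is l_x / l_5.
  x=5: (0.733/0.733) × 119 = 119.0000
  x=6: (0.687/0.733) × 178 = 166.8295
  x=7: (0.652/0.733) × 194 = 172.5621
  x=8: (0.568/0.733) × 54 = 41.8445
  x=9: (0.459/0.733) × 111 = 69.5075
Sum = 119.0000 + 166.8295 + 172.5621 + 41.8445 + 69.5075 = 569.7435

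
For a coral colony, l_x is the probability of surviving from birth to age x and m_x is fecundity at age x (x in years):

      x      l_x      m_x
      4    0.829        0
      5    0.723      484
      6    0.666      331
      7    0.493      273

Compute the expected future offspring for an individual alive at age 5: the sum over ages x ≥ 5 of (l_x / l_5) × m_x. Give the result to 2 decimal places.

l_5 = 0.723. Conditional survival from age 5 to x is l_x / l_5.
  x=5: (0.723/0.723) × 484 = 484.0000
  x=6: (0.666/0.723) × 331 = 304.9046
  x=7: (0.493/0.723) × 273 = 186.1535
Sum = 484.0000 + 304.9046 + 186.1535 = 975.0581

975.06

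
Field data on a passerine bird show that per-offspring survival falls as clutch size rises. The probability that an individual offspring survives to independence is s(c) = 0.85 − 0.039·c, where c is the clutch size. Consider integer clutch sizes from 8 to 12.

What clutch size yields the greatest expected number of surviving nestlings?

11

Expected surviving nestlings = c × s(c):
  c=8: 8 × 0.538 = 4.304
  c=9: 9 × 0.499 = 4.491
  c=10: 10 × 0.460 = 4.600
  c=11: 11 × 0.421 = 4.631
  c=12: 12 × 0.382 = 4.584
Maximum at c = 11 (4.631 surviving nestlings).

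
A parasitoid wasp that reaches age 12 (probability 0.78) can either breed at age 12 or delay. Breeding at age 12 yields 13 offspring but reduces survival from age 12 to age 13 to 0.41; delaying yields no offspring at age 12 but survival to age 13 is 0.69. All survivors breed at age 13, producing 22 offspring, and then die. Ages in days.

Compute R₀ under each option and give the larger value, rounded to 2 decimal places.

17.18

breed at age 12: R₀ = 0.78 × (13 + 0.41 × 22) = 0.78 × 22.0200 = 17.1756
delay to age 13: R₀ = 0.78 × (0.69 × 22) = 0.78 × 15.1800 = 11.8404
Higher: breed at age 12 (17.1756).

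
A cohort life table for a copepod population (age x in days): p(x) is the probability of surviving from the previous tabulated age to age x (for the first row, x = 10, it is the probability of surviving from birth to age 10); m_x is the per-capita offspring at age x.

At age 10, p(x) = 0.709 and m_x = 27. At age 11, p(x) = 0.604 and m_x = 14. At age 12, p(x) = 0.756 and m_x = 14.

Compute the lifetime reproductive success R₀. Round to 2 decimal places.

Survivorship from birth: l_x = p_10·p_11·…·p_x.
  l_10 = 0.70900
  l_11 = 0.42824
  l_12 = 0.32375
R₀ = Σ l_x m_x:
  age 10: 0.70900 × 27 = 19.1430
  age 11: 0.42824 × 14 = 5.9954
  age 12: 0.32375 × 14 = 4.5325
R₀ = 19.1430 + 5.9954 + 4.5325 = 29.6709

29.67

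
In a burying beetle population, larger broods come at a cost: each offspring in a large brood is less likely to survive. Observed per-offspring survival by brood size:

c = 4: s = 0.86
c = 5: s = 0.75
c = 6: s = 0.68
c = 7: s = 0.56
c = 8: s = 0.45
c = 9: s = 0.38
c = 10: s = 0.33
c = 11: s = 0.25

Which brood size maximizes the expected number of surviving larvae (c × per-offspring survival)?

Expected surviving larvae = c × s(c):
  c=4: 4 × 0.86 = 3.440
  c=5: 5 × 0.75 = 3.750
  c=6: 6 × 0.68 = 4.080
  c=7: 7 × 0.56 = 3.920
  c=8: 8 × 0.45 = 3.600
  c=9: 9 × 0.38 = 3.420
  c=10: 10 × 0.33 = 3.300
  c=11: 11 × 0.25 = 2.750
Maximum at c = 6 (4.080 surviving larvae).

6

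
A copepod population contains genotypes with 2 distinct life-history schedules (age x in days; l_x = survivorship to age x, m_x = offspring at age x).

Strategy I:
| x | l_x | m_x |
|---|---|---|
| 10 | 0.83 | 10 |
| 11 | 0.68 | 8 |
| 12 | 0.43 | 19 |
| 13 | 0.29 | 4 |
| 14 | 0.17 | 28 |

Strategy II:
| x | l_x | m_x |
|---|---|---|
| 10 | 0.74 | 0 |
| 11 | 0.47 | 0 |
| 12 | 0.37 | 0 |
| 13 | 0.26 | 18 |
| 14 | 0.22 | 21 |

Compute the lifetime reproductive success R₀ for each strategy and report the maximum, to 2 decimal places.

27.83

Strategy I: R₀ = 0.83×10 + 0.68×8 + 0.43×19 + 0.29×4 + 0.17×28 = 27.8300
Strategy II: R₀ = 0.74×0 + 0.47×0 + 0.37×0 + 0.26×18 + 0.22×21 = 9.3000
Highest R₀: strategy I with 27.8300.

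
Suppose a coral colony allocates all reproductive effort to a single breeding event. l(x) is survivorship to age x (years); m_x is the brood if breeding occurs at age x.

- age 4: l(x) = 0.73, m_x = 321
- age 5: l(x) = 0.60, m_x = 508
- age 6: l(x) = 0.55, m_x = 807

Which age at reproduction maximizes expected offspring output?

Expected offspring if breeding at age x = l(x) × m_x:
  age 4: 0.73 × 321 = 234.330
  age 5: 0.60 × 508 = 304.800
  age 6: 0.55 × 807 = 443.850
Maximum at age 6 (443.850).

6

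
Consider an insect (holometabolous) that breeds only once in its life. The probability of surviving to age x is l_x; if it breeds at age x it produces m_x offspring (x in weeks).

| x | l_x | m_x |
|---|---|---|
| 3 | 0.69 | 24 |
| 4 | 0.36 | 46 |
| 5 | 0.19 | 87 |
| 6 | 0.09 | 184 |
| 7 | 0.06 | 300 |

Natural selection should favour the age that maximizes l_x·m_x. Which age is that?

7

Expected offspring if breeding at age x = l_x × m_x:
  age 3: 0.69 × 24 = 16.560
  age 4: 0.36 × 46 = 16.560
  age 5: 0.19 × 87 = 16.530
  age 6: 0.09 × 184 = 16.560
  age 7: 0.06 × 300 = 18.000
Maximum at age 7 (18.000).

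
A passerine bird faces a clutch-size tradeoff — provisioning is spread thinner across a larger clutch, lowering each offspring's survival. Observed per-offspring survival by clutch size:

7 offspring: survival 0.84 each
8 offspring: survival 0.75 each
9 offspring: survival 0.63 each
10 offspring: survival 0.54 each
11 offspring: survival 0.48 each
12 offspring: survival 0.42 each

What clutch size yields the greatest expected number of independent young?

Expected independent young = c × s(c):
  c=7: 7 × 0.84 = 5.880
  c=8: 8 × 0.75 = 6.000
  c=9: 9 × 0.63 = 5.670
  c=10: 10 × 0.54 = 5.400
  c=11: 11 × 0.48 = 5.280
  c=12: 12 × 0.42 = 5.040
Maximum at c = 8 (6.000 independent young).

8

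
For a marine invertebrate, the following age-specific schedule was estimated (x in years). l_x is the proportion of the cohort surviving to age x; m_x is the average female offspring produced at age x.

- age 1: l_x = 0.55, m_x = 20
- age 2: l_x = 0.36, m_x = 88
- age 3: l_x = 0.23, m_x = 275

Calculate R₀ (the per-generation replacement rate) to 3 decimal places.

105.930

R₀ = Σ l_x m_x:
  age 1: 0.55 × 20 = 11.0000
  age 2: 0.36 × 88 = 31.6800
  age 3: 0.23 × 275 = 63.2500
R₀ = 11.0000 + 31.6800 + 63.2500 = 105.9300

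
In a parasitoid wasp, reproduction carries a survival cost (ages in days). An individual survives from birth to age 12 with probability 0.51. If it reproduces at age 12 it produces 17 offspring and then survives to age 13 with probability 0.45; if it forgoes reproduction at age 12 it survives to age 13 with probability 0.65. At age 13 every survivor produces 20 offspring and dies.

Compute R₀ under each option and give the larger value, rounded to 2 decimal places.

13.26

breed at age 12: R₀ = 0.51 × (17 + 0.45 × 20) = 0.51 × 26.0000 = 13.2600
delay to age 13: R₀ = 0.51 × (0.65 × 20) = 0.51 × 13.0000 = 6.6300
Higher: breed at age 12 (13.2600).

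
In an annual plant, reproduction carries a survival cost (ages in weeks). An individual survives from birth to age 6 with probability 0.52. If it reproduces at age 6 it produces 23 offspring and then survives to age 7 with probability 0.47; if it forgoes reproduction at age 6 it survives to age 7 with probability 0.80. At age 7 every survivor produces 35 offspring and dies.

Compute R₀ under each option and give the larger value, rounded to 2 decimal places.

breed at age 6: R₀ = 0.52 × (23 + 0.47 × 35) = 0.52 × 39.4500 = 20.5140
delay to age 7: R₀ = 0.52 × (0.80 × 35) = 0.52 × 28.0000 = 14.5600
Higher: breed at age 6 (20.5140).

20.51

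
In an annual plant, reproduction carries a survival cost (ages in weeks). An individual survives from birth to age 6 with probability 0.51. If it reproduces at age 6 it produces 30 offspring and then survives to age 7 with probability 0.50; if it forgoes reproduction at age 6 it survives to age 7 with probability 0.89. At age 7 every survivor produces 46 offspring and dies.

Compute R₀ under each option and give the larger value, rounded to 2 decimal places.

27.03

breed at age 6: R₀ = 0.51 × (30 + 0.50 × 46) = 0.51 × 53.0000 = 27.0300
delay to age 7: R₀ = 0.51 × (0.89 × 46) = 0.51 × 40.9400 = 20.8794
Higher: breed at age 6 (27.0300).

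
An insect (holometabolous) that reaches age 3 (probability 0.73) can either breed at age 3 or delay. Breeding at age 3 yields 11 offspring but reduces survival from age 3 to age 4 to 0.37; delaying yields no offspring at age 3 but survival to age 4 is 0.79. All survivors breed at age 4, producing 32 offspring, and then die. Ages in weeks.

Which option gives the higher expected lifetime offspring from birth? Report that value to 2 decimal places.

breed at age 3: R₀ = 0.73 × (11 + 0.37 × 32) = 0.73 × 22.8400 = 16.6732
delay to age 4: R₀ = 0.73 × (0.79 × 32) = 0.73 × 25.2800 = 18.4544
Higher: delay to age 4 (18.4544).

18.45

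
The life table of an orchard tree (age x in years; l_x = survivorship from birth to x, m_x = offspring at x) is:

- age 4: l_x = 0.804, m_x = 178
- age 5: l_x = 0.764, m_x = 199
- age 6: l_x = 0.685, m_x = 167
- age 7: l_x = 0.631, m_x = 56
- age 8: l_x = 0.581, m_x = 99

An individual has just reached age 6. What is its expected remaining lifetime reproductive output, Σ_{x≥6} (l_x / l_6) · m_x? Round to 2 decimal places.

302.55

l_6 = 0.685. Conditional survival from age 6 to x is l_x / l_6.
  x=6: (0.685/0.685) × 167 = 167.0000
  x=7: (0.631/0.685) × 56 = 51.5854
  x=8: (0.581/0.685) × 99 = 83.9693
Sum = 167.0000 + 51.5854 + 83.9693 = 302.5547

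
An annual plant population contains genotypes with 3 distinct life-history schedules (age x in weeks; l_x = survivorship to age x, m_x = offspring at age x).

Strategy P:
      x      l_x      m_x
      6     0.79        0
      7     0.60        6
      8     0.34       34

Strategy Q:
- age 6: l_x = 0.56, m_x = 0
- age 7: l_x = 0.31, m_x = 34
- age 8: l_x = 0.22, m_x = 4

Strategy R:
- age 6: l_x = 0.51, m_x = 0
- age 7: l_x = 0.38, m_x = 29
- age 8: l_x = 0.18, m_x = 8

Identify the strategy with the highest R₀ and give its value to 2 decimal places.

Strategy P: R₀ = 0.79×0 + 0.60×6 + 0.34×34 = 15.1600
Strategy Q: R₀ = 0.56×0 + 0.31×34 + 0.22×4 = 11.4200
Strategy R: R₀ = 0.51×0 + 0.38×29 + 0.18×8 = 12.4600
Highest R₀: strategy P with 15.1600.

15.16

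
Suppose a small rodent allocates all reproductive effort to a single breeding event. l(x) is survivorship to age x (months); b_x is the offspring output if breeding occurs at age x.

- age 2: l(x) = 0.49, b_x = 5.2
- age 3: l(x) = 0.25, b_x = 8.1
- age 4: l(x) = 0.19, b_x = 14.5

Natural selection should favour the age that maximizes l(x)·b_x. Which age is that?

Expected offspring if breeding at age x = l(x) × b_x:
  age 2: 0.49 × 5.2 = 2.548
  age 3: 0.25 × 8.1 = 2.025
  age 4: 0.19 × 14.5 = 2.755
Maximum at age 4 (2.755).

4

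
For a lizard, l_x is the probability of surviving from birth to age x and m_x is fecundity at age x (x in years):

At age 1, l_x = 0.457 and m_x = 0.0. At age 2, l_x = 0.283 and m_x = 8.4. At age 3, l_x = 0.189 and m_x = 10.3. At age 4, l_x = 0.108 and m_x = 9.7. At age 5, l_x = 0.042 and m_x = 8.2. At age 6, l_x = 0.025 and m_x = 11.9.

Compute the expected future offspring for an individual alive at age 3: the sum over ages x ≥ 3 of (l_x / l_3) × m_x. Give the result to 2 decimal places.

l_3 = 0.189. Conditional survival from age 3 to x is l_x / l_3.
  x=3: (0.189/0.189) × 10.3 = 10.3000
  x=4: (0.108/0.189) × 9.7 = 5.5429
  x=5: (0.042/0.189) × 8.2 = 1.8222
  x=6: (0.025/0.189) × 11.9 = 1.5741
Sum = 10.3000 + 5.5429 + 1.8222 + 1.5741 = 19.2392

19.24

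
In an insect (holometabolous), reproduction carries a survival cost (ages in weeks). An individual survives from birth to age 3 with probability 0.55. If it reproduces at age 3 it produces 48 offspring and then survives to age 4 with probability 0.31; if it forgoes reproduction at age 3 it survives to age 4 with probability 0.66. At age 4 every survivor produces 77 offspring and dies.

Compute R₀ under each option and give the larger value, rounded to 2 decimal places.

breed at age 3: R₀ = 0.55 × (48 + 0.31 × 77) = 0.55 × 71.8700 = 39.5285
delay to age 4: R₀ = 0.55 × (0.66 × 77) = 0.55 × 50.8200 = 27.9510
Higher: breed at age 3 (39.5285).

39.53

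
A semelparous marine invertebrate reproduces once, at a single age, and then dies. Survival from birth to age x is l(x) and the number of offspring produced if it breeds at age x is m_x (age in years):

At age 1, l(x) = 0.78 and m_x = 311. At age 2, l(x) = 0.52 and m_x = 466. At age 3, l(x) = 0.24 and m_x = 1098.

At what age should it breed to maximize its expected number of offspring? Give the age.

Expected offspring if breeding at age x = l(x) × m_x:
  age 1: 0.78 × 311 = 242.580
  age 2: 0.52 × 466 = 242.320
  age 3: 0.24 × 1098 = 263.520
Maximum at age 3 (263.520).

3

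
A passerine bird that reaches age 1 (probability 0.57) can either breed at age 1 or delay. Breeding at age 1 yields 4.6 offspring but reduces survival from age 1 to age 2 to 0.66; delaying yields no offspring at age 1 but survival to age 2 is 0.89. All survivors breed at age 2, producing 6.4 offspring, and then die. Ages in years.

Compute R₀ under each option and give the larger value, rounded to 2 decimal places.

breed at age 1: R₀ = 0.57 × (4.6 + 0.66 × 6.4) = 0.57 × 8.8240 = 5.0297
delay to age 2: R₀ = 0.57 × (0.89 × 6.4) = 0.57 × 5.6960 = 3.2467
Higher: breed at age 1 (5.0297).

5.03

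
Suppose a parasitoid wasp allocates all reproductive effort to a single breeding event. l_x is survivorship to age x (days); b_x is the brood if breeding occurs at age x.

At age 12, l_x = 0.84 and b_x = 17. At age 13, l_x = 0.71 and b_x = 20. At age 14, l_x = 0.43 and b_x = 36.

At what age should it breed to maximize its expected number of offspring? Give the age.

14

Expected offspring if breeding at age x = l_x × b_x:
  age 12: 0.84 × 17 = 14.280
  age 13: 0.71 × 20 = 14.200
  age 14: 0.43 × 36 = 15.480
Maximum at age 14 (15.480).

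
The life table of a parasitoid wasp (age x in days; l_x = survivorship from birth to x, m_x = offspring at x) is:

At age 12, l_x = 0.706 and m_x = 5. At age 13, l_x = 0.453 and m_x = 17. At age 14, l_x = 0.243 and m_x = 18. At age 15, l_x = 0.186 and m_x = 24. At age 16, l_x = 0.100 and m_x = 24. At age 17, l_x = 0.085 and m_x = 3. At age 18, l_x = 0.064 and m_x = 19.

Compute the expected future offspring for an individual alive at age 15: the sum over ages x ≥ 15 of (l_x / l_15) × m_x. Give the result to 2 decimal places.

44.81

l_15 = 0.186. Conditional survival from age 15 to x is l_x / l_15.
  x=15: (0.186/0.186) × 24 = 24.0000
  x=16: (0.100/0.186) × 24 = 12.9032
  x=17: (0.085/0.186) × 3 = 1.3710
  x=18: (0.064/0.186) × 19 = 6.5376
Sum = 24.0000 + 12.9032 + 1.3710 + 6.5376 = 44.8118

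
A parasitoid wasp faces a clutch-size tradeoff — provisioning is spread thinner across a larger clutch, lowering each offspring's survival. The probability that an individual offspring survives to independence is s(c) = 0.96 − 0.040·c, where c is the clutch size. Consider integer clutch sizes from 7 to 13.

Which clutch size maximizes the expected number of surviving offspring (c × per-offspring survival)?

Expected surviving offspring = c × s(c):
  c=7: 7 × 0.680 = 4.760
  c=8: 8 × 0.640 = 5.120
  c=9: 9 × 0.600 = 5.400
  c=10: 10 × 0.560 = 5.600
  c=11: 11 × 0.520 = 5.720
  c=12: 12 × 0.480 = 5.760
  c=13: 13 × 0.440 = 5.720
Maximum at c = 12 (5.760 surviving offspring).

12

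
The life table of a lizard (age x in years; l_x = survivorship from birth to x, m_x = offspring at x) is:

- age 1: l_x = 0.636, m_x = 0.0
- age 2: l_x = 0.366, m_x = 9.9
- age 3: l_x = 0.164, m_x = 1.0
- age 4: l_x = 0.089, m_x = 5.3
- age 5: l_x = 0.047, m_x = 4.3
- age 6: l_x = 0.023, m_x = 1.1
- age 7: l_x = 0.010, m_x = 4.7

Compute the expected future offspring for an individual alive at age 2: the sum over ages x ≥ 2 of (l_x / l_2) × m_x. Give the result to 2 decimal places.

l_2 = 0.366. Conditional survival from age 2 to x is l_x / l_2.
  x=2: (0.366/0.366) × 9.9 = 9.9000
  x=3: (0.164/0.366) × 1.0 = 0.4481
  x=4: (0.089/0.366) × 5.3 = 1.2888
  x=5: (0.047/0.366) × 4.3 = 0.5522
  x=6: (0.023/0.366) × 1.1 = 0.0691
  x=7: (0.010/0.366) × 4.7 = 0.1284
Sum = 9.9000 + 0.4481 + 1.2888 + 0.5522 + 0.0691 + 0.1284 = 12.3866

12.39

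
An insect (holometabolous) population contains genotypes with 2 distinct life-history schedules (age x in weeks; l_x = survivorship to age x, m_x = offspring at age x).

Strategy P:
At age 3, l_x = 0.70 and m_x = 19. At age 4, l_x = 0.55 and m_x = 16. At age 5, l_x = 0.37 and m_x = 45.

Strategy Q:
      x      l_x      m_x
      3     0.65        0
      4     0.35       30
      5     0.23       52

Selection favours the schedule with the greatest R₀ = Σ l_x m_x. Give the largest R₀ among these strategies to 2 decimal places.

38.75

Strategy P: R₀ = 0.70×19 + 0.55×16 + 0.37×45 = 38.7500
Strategy Q: R₀ = 0.65×0 + 0.35×30 + 0.23×52 = 22.4600
Highest R₀: strategy P with 38.7500.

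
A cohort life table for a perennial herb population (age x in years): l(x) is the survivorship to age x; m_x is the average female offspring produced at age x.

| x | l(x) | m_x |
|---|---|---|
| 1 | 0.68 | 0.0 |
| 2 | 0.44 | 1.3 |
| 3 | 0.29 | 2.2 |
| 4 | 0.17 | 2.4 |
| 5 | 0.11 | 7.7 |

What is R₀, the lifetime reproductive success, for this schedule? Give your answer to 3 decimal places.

2.465

R₀ = Σ l(x) m_x:
  age 1: 0.68 × 0.0 = 0.0000
  age 2: 0.44 × 1.3 = 0.5720
  age 3: 0.29 × 2.2 = 0.6380
  age 4: 0.17 × 2.4 = 0.4080
  age 5: 0.11 × 7.7 = 0.8470
R₀ = 0.0000 + 0.5720 + 0.6380 + 0.4080 + 0.8470 = 2.4650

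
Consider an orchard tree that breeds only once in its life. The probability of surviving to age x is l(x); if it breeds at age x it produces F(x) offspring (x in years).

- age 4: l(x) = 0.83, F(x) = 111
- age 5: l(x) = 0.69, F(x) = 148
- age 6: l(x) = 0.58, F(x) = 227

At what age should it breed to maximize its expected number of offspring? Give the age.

Expected offspring if breeding at age x = l(x) × F(x):
  age 4: 0.83 × 111 = 92.130
  age 5: 0.69 × 148 = 102.120
  age 6: 0.58 × 227 = 131.660
Maximum at age 6 (131.660).

6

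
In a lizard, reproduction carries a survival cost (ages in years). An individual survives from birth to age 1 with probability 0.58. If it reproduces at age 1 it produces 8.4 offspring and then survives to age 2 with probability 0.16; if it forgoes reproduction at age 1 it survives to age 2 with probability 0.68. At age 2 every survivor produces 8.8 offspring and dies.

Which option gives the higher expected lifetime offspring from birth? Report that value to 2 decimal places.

5.69

breed at age 1: R₀ = 0.58 × (8.4 + 0.16 × 8.8) = 0.58 × 9.8080 = 5.6886
delay to age 2: R₀ = 0.58 × (0.68 × 8.8) = 0.58 × 5.9840 = 3.4707
Higher: breed at age 1 (5.6886).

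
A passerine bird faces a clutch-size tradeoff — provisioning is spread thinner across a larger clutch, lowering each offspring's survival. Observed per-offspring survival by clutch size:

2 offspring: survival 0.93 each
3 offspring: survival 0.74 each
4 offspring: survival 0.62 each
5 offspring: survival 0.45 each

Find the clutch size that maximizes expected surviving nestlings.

4

Expected surviving nestlings = c × s(c):
  c=2: 2 × 0.93 = 1.860
  c=3: 3 × 0.74 = 2.220
  c=4: 4 × 0.62 = 2.480
  c=5: 5 × 0.45 = 2.250
Maximum at c = 4 (2.480 surviving nestlings).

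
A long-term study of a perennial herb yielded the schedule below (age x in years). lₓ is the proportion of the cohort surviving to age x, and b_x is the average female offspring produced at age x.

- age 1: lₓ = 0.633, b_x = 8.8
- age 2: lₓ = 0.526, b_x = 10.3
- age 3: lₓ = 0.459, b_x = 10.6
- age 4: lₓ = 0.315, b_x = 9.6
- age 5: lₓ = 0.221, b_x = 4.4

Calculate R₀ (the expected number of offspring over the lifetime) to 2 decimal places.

R₀ = Σ lₓ b_x:
  age 1: 0.633 × 8.8 = 5.5704
  age 2: 0.526 × 10.3 = 5.4178
  age 3: 0.459 × 10.6 = 4.8654
  age 4: 0.315 × 9.6 = 3.0240
  age 5: 0.221 × 4.4 = 0.9724
R₀ = 5.5704 + 5.4178 + 4.8654 + 3.0240 + 0.9724 = 19.8500

19.85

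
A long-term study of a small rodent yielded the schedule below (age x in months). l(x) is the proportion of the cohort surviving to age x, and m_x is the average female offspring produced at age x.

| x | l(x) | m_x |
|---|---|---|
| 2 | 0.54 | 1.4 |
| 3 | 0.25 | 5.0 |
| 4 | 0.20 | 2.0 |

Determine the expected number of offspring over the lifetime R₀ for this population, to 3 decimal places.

R₀ = Σ l(x) m_x:
  age 2: 0.54 × 1.4 = 0.7560
  age 3: 0.25 × 5.0 = 1.2500
  age 4: 0.20 × 2.0 = 0.4000
R₀ = 0.7560 + 1.2500 + 0.4000 = 2.4060

2.406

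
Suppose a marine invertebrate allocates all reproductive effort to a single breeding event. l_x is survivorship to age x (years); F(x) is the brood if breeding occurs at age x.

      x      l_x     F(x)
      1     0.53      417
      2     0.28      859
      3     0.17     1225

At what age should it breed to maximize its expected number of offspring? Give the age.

2

Expected offspring if breeding at age x = l_x × F(x):
  age 1: 0.53 × 417 = 221.010
  age 2: 0.28 × 859 = 240.520
  age 3: 0.17 × 1225 = 208.250
Maximum at age 2 (240.520).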